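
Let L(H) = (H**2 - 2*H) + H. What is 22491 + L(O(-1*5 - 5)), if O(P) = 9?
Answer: 22563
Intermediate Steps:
L(H) = H**2 - H
22491 + L(O(-1*5 - 5)) = 22491 + 9*(-1 + 9) = 22491 + 9*8 = 22491 + 72 = 22563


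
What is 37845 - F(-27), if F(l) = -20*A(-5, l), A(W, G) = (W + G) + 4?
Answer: 37285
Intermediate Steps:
A(W, G) = 4 + G + W (A(W, G) = (G + W) + 4 = 4 + G + W)
F(l) = 20 - 20*l (F(l) = -20*(4 + l - 5) = -20*(-1 + l) = 20 - 20*l)
37845 - F(-27) = 37845 - (20 - 20*(-27)) = 37845 - (20 + 540) = 37845 - 1*560 = 37845 - 560 = 37285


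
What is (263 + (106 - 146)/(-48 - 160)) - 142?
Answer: 3151/26 ≈ 121.19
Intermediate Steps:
(263 + (106 - 146)/(-48 - 160)) - 142 = (263 - 40/(-208)) - 142 = (263 - 40*(-1/208)) - 142 = (263 + 5/26) - 142 = 6843/26 - 142 = 3151/26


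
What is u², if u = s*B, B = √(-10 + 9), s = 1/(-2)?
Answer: -¼ ≈ -0.25000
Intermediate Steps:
s = -½ ≈ -0.50000
B = I (B = √(-1) = I ≈ 1.0*I)
u = -I/2 ≈ -0.5*I
u² = (-I/2)² = -¼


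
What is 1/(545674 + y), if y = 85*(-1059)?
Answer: 1/455659 ≈ 2.1946e-6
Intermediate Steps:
y = -90015
1/(545674 + y) = 1/(545674 - 90015) = 1/455659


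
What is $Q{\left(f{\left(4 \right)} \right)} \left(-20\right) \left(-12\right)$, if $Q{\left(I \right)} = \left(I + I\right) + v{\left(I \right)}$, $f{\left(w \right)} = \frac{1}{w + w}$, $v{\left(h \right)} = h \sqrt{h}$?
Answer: $60 + \frac{15 \sqrt{2}}{2} \approx 70.607$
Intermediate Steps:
$v{\left(h \right)} = h^{\frac{3}{2}}$
$f{\left(w \right)} = \frac{1}{2 w}$
$Q{\left(I \right)} = I^{\frac{3}{2}} + 2 I$ ($Q{\left(I \right)} = \left(I + I\right) + I^{\frac{3}{2}} = 2 I + I^{\frac{3}{2}} = I^{\frac{3}{2}} + 2 I$)
$Q{\left(f{\left(4 \right)} \right)} \left(-20\right) \left(-12\right) = \left(\left(\frac{1}{2 \cdot 4}\right)^{\frac{3}{2}} + 2 \frac{1}{2 \cdot 4}\right) \left(-20\right) \left(-12\right) = \left(\left(\frac{1}{2} \cdot \frac{1}{4}\right)^{\frac{3}{2}} + 2 \cdot \frac{1}{2} \cdot \frac{1}{4}\right) \left(-20\right) \left(-12\right) = \left(\left(\frac{1}{8}\right)^{\frac{3}{2}} + 2 \cdot \frac{1}{8}\right) \left(-20\right) \left(-12\right) = \left(\frac{\sqrt{2}}{32} + \frac{1}{4}\right) \left(-20\right) \left(-12\right) = \left(\frac{1}{4} + \frac{\sqrt{2}}{32}\right) \left(-20\right) \left(-12\right) = \left(-5 - \frac{5 \sqrt{2}}{8}\right) \left(-12\right) = 60 + \frac{15 \sqrt{2}}{2}$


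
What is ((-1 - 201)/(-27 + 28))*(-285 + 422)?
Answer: -27674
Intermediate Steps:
((-1 - 201)/(-27 + 28))*(-285 + 422) = -202/1*137 = -202*1*137 = -202*137 = -27674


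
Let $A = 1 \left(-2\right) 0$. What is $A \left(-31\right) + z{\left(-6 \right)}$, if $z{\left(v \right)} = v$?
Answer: $-6$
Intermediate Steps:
$A = 0$ ($A = \left(-2\right) 0 = 0$)
$A \left(-31\right) + z{\left(-6 \right)} = 0 \left(-31\right) - 6 = 0 - 6 = -6$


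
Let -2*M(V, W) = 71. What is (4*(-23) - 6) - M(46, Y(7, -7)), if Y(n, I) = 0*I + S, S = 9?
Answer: -125/2 ≈ -62.500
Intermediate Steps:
Y(n, I) = 9 (Y(n, I) = 0*I + 9 = 0 + 9 = 9)
M(V, W) = -71/2 (M(V, W) = -½*71 = -71/2)
(4*(-23) - 6) - M(46, Y(7, -7)) = (4*(-23) - 6) - 1*(-71/2) = (-92 - 6) + 71/2 = -98 + 71/2 = -125/2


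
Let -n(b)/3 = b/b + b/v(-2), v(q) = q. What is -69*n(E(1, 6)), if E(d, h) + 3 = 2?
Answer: 621/2 ≈ 310.50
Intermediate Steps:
E(d, h) = -1 (E(d, h) = -3 + 2 = -1)
n(b) = -3 + 3*b/2 (n(b) = -3*(b/b + b/(-2)) = -3*(1 + b*(-½)) = -3*(1 - b/2) = -3 + 3*b/2)
-69*n(E(1, 6)) = -69*(-3 + (3/2)*(-1)) = -69*(-3 - 3/2) = -69*(-9/2) = 621/2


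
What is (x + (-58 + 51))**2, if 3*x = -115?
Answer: 18496/9 ≈ 2055.1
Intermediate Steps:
x = -115/3 (x = (1/3)*(-115) = -115/3 ≈ -38.333)
(x + (-58 + 51))**2 = (-115/3 + (-58 + 51))**2 = (-115/3 - 7)**2 = (-136/3)**2 = 18496/9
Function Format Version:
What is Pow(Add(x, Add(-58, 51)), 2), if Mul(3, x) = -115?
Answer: Rational(18496, 9) ≈ 2055.1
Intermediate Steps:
x = Rational(-115, 3) (x = Mul(Rational(1, 3), -115) = Rational(-115, 3) ≈ -38.333)
Pow(Add(x, Add(-58, 51)), 2) = Pow(Add(Rational(-115, 3), Add(-58, 51)), 2) = Pow(Add(Rational(-115, 3), -7), 2) = Pow(Rational(-136, 3), 2) = Rational(18496, 9)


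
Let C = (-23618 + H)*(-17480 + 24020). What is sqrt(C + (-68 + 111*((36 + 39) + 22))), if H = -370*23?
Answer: I*sqrt(210106421) ≈ 14495.0*I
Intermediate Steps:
H = -8510
C = -210117120 (C = (-23618 - 8510)*(-17480 + 24020) = -32128*6540 = -210117120)
sqrt(C + (-68 + 111*((36 + 39) + 22))) = sqrt(-210117120 + (-68 + 111*((36 + 39) + 22))) = sqrt(-210117120 + (-68 + 111*(75 + 22))) = sqrt(-210117120 + (-68 + 111*97)) = sqrt(-210117120 + (-68 + 10767)) = sqrt(-210117120 + 10699) = sqrt(-210106421) = I*sqrt(210106421)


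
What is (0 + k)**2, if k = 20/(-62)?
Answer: 100/961 ≈ 0.10406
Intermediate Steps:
k = -10/31 (k = 20*(-1/62) = -10/31 ≈ -0.32258)
(0 + k)**2 = (0 - 10/31)**2 = (-10/31)**2 = 100/961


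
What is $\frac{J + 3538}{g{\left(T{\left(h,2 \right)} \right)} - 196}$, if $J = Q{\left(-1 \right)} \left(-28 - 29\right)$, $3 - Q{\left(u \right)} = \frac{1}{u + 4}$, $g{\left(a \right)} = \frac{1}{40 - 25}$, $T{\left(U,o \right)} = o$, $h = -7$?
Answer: $- \frac{50790}{2939} \approx -17.281$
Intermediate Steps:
$g{\left(a \right)} = \frac{1}{15}$
$Q{\left(u \right)} = 3 - \frac{1}{4 + u}$ ($Q{\left(u \right)} = 3 - \frac{1}{u + 4} = 3 - \frac{1}{4 + u}$)
$J = -152$ ($J = \frac{11 + 3 \left(-1\right)}{4 - 1} \left(-28 - 29\right) = \frac{11 - 3}{3} \left(-57\right) = \frac{1}{3} \cdot 8 \left(-57\right) = \frac{8}{3} \left(-57\right) = -152$)
$\frac{J + 3538}{g{\left(T{\left(h,2 \right)} \right)} - 196} = \frac{-152 + 3538}{\frac{1}{15} - 196} = \frac{3386}{- \frac{2939}{15}} = 3386 \left(- \frac{15}{2939}\right) = - \frac{50790}{2939}$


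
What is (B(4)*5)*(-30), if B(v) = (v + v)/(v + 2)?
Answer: -200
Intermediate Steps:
B(v) = 2*v/(2 + v) (B(v) = (2*v)/(2 + v) = 2*v/(2 + v))
(B(4)*5)*(-30) = ((2*4/(2 + 4))*5)*(-30) = ((2*4/6)*5)*(-30) = ((2*4*(⅙))*5)*(-30) = ((4/3)*5)*(-30) = (20/3)*(-30) = -200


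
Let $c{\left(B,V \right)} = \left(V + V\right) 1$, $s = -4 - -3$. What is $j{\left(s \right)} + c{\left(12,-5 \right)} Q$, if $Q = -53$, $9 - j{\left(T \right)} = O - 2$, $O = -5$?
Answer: $546$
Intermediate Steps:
$s = -1$ ($s = -4 + 3 = -1$)
$j{\left(T \right)} = 16$ ($j{\left(T \right)} = 9 - \left(-5 - 2\right) = 9 - -7 = 9 + 7 = 16$)
$c{\left(B,V \right)} = 2 V$ ($c{\left(B,V \right)} = 2 V 1 = 2 V$)
$j{\left(s \right)} + c{\left(12,-5 \right)} Q = 16 + 2 \left(-5\right) \left(-53\right) = 16 - -530 = 16 + 530 = 546$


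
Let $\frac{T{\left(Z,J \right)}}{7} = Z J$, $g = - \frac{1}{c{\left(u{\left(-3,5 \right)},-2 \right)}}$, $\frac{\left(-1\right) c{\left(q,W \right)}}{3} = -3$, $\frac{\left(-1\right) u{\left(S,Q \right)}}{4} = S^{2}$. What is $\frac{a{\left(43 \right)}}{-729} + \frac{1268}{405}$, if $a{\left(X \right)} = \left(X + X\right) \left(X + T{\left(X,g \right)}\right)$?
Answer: $\frac{65728}{32805} \approx 2.0036$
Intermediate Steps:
$u{\left(S,Q \right)} = - 4 S^{2}$
$c{\left(q,W \right)} = 9$ ($c{\left(q,W \right)} = \left(-3\right) \left(-3\right) = 9$)
$g = - \frac{1}{9} \approx -0.11111$
$T{\left(Z,J \right)} = 7 J Z$ ($T{\left(Z,J \right)} = 7 Z J = 7 J Z$)
$a{\left(X \right)} = \frac{4 X^{2}}{9}$ ($a{\left(X \right)} = \left(X + X\right) \left(X + 7 \left(- \frac{1}{9}\right) X\right) = 2 X \left(X - \frac{7 X}{9}\right) = 2 X \frac{2 X}{9} = \frac{4 X^{2}}{9}$)
$\frac{a{\left(43 \right)}}{-729} + \frac{1268}{405} = \frac{\frac{4}{9} \cdot 43^{2}}{-729} + \frac{1268}{405} = \frac{4}{9} \cdot 1849 \left(- \frac{1}{729}\right) + 1268 \cdot \frac{1}{405} = \frac{7396}{9} \left(- \frac{1}{729}\right) + \frac{1268}{405} = - \frac{7396}{6561} + \frac{1268}{405} = \frac{65728}{32805}$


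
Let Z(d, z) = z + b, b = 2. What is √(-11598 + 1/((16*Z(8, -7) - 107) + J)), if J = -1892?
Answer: I*√5569928133/693 ≈ 107.69*I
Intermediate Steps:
Z(d, z) = 2 + z (Z(d, z) = z + 2 = 2 + z)
√(-11598 + 1/((16*Z(8, -7) - 107) + J)) = √(-11598 + 1/((16*(2 - 7) - 107) - 1892)) = √(-11598 + 1/((16*(-5) - 107) - 1892)) = √(-11598 + 1/((-80 - 107) - 1892)) = √(-11598 + 1/(-187 - 1892)) = √(-11598 + 1/(-2079)) = √(-11598 - 1/2079) = √(-24112243/2079) = I*√5569928133/693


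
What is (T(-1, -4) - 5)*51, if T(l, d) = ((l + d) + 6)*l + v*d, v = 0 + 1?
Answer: -510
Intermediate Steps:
v = 1
T(l, d) = d + l*(6 + d + l) (T(l, d) = ((l + d) + 6)*l + 1*d = ((d + l) + 6)*l + d = (6 + d + l)*l + d = l*(6 + d + l) + d = d + l*(6 + d + l))
(T(-1, -4) - 5)*51 = ((-4 + (-1)² + 6*(-1) - 4*(-1)) - 5)*51 = ((-4 + 1 - 6 + 4) - 5)*51 = (-5 - 5)*51 = -10*51 = -510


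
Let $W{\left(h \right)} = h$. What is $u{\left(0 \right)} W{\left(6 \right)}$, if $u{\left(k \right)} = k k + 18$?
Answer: $108$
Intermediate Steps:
$u{\left(k \right)} = 18 + k^{2}$ ($u{\left(k \right)} = k^{2} + 18 = 18 + k^{2}$)
$u{\left(0 \right)} W{\left(6 \right)} = \left(18 + 0^{2}\right) 6 = \left(18 + 0\right) 6 = 18 \cdot 6 = 108$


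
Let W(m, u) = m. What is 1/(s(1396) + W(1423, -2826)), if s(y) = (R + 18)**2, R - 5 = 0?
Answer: 1/1952 ≈ 0.00051230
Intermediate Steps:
R = 5 (R = 5 + 0 = 5)
s(y) = 529 (s(y) = (5 + 18)**2 = 23**2 = 529)
1/(s(1396) + W(1423, -2826)) = 1/(529 + 1423) = 1/1952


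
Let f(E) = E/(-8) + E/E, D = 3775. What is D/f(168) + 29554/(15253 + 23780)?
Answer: -29351699/156132 ≈ -187.99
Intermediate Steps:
f(E) = 1 - E/8 (f(E) = E*(-⅛) + 1 = -E/8 + 1 = 1 - E/8)
D/f(168) + 29554/(15253 + 23780) = 3775/(1 - ⅛*168) + 29554/(15253 + 23780) = 3775/(1 - 21) + 29554/39033 = 3775/(-20) + 29554*(1/39033) = 3775*(-1/20) + 29554/39033 = -755/4 + 29554/39033 = -29351699/156132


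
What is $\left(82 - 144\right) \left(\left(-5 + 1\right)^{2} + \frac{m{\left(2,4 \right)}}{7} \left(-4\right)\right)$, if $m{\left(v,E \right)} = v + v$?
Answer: $- \frac{5952}{7} \approx -850.29$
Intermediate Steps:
$m{\left(v,E \right)} = 2 v$
$\left(82 - 144\right) \left(\left(-5 + 1\right)^{2} + \frac{m{\left(2,4 \right)}}{7} \left(-4\right)\right) = \left(82 - 144\right) \left(\left(-5 + 1\right)^{2} + \frac{2 \cdot 2}{7} \left(-4\right)\right) = - 62 \left(\left(-4\right)^{2} + 4 \cdot \frac{1}{7} \left(-4\right)\right) = - 62 \left(16 + \frac{4}{7} \left(-4\right)\right) = - 62 \left(16 - \frac{16}{7}\right) = \left(-62\right) \frac{96}{7} = - \frac{5952}{7}$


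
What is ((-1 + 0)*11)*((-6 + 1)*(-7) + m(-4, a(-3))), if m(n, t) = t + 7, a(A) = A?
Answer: -429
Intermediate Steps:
m(n, t) = 7 + t
((-1 + 0)*11)*((-6 + 1)*(-7) + m(-4, a(-3))) = ((-1 + 0)*11)*((-6 + 1)*(-7) + (7 - 3)) = (-1*11)*(-5*(-7) + 4) = -11*(35 + 4) = -11*39 = -429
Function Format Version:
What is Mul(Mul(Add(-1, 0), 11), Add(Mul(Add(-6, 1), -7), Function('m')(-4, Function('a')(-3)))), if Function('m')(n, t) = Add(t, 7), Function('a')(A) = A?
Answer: -429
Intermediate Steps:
Function('m')(n, t) = Add(7, t)
Mul(Mul(Add(-1, 0), 11), Add(Mul(Add(-6, 1), -7), Function('m')(-4, Function('a')(-3)))) = Mul(Mul(Add(-1, 0), 11), Add(Mul(Add(-6, 1), -7), Add(7, -3))) = Mul(Mul(-1, 11), Add(Mul(-5, -7), 4)) = Mul(-11, Add(35, 4)) = Mul(-11, 39) = -429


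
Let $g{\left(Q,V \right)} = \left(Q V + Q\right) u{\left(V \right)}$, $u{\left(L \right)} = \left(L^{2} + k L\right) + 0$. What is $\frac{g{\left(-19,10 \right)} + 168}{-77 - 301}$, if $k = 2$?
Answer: $\frac{1384}{21} \approx 65.905$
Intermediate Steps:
$u{\left(L \right)} = L^{2} + 2 L$ ($u{\left(L \right)} = \left(L^{2} + 2 L\right) + 0 = L^{2} + 2 L$)
$g{\left(Q,V \right)} = V \left(2 + V\right) \left(Q + Q V\right)$ ($g{\left(Q,V \right)} = \left(Q V + Q\right) V \left(2 + V\right) = \left(Q + Q V\right) V \left(2 + V\right) = V \left(2 + V\right) \left(Q + Q V\right)$)
$\frac{g{\left(-19,10 \right)} + 168}{-77 - 301} = \frac{\left(-19\right) 10 \left(1 + 10\right) \left(2 + 10\right) + 168}{-77 - 301} = \frac{\left(-19\right) 10 \cdot 11 \cdot 12 + 168}{-378} = \left(-25080 + 168\right) \left(- \frac{1}{378}\right) = \left(-24912\right) \left(- \frac{1}{378}\right) = \frac{1384}{21}$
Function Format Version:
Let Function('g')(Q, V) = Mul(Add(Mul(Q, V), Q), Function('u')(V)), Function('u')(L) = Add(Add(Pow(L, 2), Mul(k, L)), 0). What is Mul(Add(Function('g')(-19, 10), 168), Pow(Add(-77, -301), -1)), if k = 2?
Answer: Rational(1384, 21) ≈ 65.905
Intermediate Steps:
Function('u')(L) = Add(Pow(L, 2), Mul(2, L)) (Function('u')(L) = Add(Add(Pow(L, 2), Mul(2, L)), 0) = Add(Pow(L, 2), Mul(2, L)))
Function('g')(Q, V) = Mul(V, Add(2, V), Add(Q, Mul(Q, V))) (Function('g')(Q, V) = Mul(Add(Mul(Q, V), Q), Mul(V, Add(2, V))) = Mul(Add(Q, Mul(Q, V)), Mul(V, Add(2, V))) = Mul(V, Add(2, V), Add(Q, Mul(Q, V))))
Mul(Add(Function('g')(-19, 10), 168), Pow(Add(-77, -301), -1)) = Mul(Add(Mul(-19, 10, Add(1, 10), Add(2, 10)), 168), Pow(Add(-77, -301), -1)) = Mul(Add(Mul(-19, 10, 11, 12), 168), Pow(-378, -1)) = Mul(Add(-25080, 168), Rational(-1, 378)) = Mul(-24912, Rational(-1, 378)) = Rational(1384, 21)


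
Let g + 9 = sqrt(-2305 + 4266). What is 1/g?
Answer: 9/1880 + sqrt(1961)/1880 ≈ 0.028342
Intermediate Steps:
g = -9 + sqrt(1961) (g = -9 + sqrt(-2305 + 4266) = -9 + sqrt(1961) ≈ 35.283)
1/g = 1/(-9 + sqrt(1961))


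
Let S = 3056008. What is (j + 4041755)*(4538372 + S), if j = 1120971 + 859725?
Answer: 45736781425380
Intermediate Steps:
j = 1980696
(j + 4041755)*(4538372 + S) = (1980696 + 4041755)*(4538372 + 3056008) = 6022451*7594380 = 45736781425380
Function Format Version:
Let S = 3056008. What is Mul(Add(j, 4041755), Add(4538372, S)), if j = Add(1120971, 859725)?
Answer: 45736781425380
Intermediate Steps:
j = 1980696
Mul(Add(j, 4041755), Add(4538372, S)) = Mul(Add(1980696, 4041755), Add(4538372, 3056008)) = Mul(6022451, 7594380) = 45736781425380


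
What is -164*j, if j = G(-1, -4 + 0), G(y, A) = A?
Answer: 656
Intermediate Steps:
j = -4 (j = -4 + 0 = -4)
-164*j = -164*(-4) = 656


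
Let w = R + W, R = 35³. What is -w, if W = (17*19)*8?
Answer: -45459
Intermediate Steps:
W = 2584 (W = 323*8 = 2584)
R = 42875
w = 45459 (w = 42875 + 2584 = 45459)
-w = -1*45459 = -45459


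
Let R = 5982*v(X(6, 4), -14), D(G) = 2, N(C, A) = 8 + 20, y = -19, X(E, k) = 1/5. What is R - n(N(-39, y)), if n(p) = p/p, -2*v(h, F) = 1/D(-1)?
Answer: -2993/2 ≈ -1496.5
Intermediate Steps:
X(E, k) = ⅕ (X(E, k) = 1*(⅕) = ⅕)
N(C, A) = 28
v(h, F) = -¼ (v(h, F) = -½/2 = -½*½ = -¼)
n(p) = 1
R = -2991/2 (R = 5982*(-¼) = -2991/2 ≈ -1495.5)
R - n(N(-39, y)) = -2991/2 - 1*1 = -2991/2 - 1 = -2993/2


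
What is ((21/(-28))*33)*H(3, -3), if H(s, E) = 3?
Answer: -297/4 ≈ -74.250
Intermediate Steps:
((21/(-28))*33)*H(3, -3) = ((21/(-28))*33)*3 = ((21*(-1/28))*33)*3 = -¾*33*3 = -99/4*3 = -297/4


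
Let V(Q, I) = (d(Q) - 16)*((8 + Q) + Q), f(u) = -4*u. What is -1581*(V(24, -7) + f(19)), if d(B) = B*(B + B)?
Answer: -100456740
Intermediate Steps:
d(B) = 2*B**2 (d(B) = B*(2*B) = 2*B**2)
V(Q, I) = (-16 + 2*Q**2)*(8 + 2*Q) (V(Q, I) = (2*Q**2 - 16)*((8 + Q) + Q) = (-16 + 2*Q**2)*(8 + 2*Q))
-1581*(V(24, -7) + f(19)) = -1581*((-128 - 32*24 + 4*24**3 + 16*24**2) - 4*19) = -1581*((-128 - 768 + 4*13824 + 16*576) - 76) = -1581*((-128 - 768 + 55296 + 9216) - 76) = -1581*(63616 - 76) = -1581*63540 = -100456740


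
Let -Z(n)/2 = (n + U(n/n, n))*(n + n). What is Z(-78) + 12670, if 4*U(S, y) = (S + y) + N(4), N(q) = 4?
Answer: -17360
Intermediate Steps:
U(S, y) = 1 + S/4 + y/4 (U(S, y) = ((S + y) + 4)/4 = (4 + S + y)/4 = 1 + S/4 + y/4)
Z(n) = -4*n*(5/4 + 5*n/4) (Z(n) = -2*(n + (1 + (n/n)/4 + n/4))*(n + n) = -2*(n + (1 + (¼)*1 + n/4))*2*n = -2*(n + (1 + ¼ + n/4))*2*n = -2*(n + (5/4 + n/4))*2*n = -2*(5/4 + 5*n/4)*2*n = -4*n*(5/4 + 5*n/4))
Z(-78) + 12670 = -5*(-78)*(1 - 78) + 12670 = -5*(-78)*(-77) + 12670 = -30030 + 12670 = -17360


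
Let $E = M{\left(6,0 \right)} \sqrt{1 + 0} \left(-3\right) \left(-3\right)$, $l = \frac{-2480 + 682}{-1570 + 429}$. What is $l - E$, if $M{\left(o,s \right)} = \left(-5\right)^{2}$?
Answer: $- \frac{254927}{1141} \approx -223.42$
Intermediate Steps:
$M{\left(o,s \right)} = 25$
$l = \frac{1798}{1141}$ ($l = - \frac{1798}{-1141} = \left(-1798\right) \left(- \frac{1}{1141}\right) = \frac{1798}{1141} \approx 1.5758$)
$E = 225$ ($E = 25 \sqrt{1 + 0} \left(-3\right) \left(-3\right) = 25 \sqrt{1} \left(-3\right) \left(-3\right) = 25 \cdot 1 \left(-3\right) \left(-3\right) = 25 \left(\left(-3\right) \left(-3\right)\right) = 25 \cdot 9 = 225$)
$l - E = \frac{1798}{1141} - 225 = - \frac{254927}{1141}$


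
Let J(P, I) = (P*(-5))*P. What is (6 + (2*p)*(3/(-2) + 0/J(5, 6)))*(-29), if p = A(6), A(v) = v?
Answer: 348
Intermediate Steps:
p = 6
J(P, I) = -5*P² (J(P, I) = (-5*P)*P = -5*P²)
(6 + (2*p)*(3/(-2) + 0/J(5, 6)))*(-29) = (6 + (2*6)*(3/(-2) + 0/((-5*5²))))*(-29) = (6 + 12*(3*(-½) + 0/((-5*25))))*(-29) = (6 + 12*(-3/2 + 0/(-125)))*(-29) = (6 + 12*(-3/2 + 0*(-1/125)))*(-29) = (6 + 12*(-3/2 + 0))*(-29) = (6 + 12*(-3/2))*(-29) = (6 - 18)*(-29) = -12*(-29) = 348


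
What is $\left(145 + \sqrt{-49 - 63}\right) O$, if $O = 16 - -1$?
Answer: $2465 + 68 i \sqrt{7} \approx 2465.0 + 179.91 i$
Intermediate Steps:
$O = 17$ ($O = 16 + 1 = 17$)
$\left(145 + \sqrt{-49 - 63}\right) O = \left(145 + \sqrt{-49 - 63}\right) 17 = \left(145 + \sqrt{-112}\right) 17 = \left(145 + 4 i \sqrt{7}\right) 17 = 2465 + 68 i \sqrt{7}$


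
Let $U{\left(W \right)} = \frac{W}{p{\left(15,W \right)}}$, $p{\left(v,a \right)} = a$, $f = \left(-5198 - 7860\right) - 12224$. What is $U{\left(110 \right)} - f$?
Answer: $25283$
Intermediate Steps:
$f = -25282$ ($f = -13058 - 12224 = -25282$)
$U{\left(W \right)} = 1$ ($U{\left(W \right)} = \frac{W}{W} = 1$)
$U{\left(110 \right)} - f = 1 - -25282 = 1 + 25282 = 25283$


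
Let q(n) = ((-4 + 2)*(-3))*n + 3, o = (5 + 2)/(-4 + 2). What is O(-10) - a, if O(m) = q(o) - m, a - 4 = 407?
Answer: -419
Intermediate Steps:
a = 411 (a = 4 + 407 = 411)
o = -7/2 (o = 7/(-2) = 7*(-½) = -7/2 ≈ -3.5000)
q(n) = 3 + 6*n (q(n) = (-2*(-3))*n + 3 = 6*n + 3 = 3 + 6*n)
O(m) = -18 - m (O(m) = (3 + 6*(-7/2)) - m = (3 - 21) - m = -18 - m)
O(-10) - a = (-18 - 1*(-10)) - 1*411 = (-18 + 10) - 411 = -8 - 411 = -419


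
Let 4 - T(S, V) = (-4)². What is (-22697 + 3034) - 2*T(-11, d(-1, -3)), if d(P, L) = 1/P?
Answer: -19639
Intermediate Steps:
T(S, V) = -12 (T(S, V) = 4 - 1*(-4)² = 4 - 1*16 = 4 - 16 = -12)
(-22697 + 3034) - 2*T(-11, d(-1, -3)) = (-22697 + 3034) - 2*(-12) = -19663 + 24 = -19639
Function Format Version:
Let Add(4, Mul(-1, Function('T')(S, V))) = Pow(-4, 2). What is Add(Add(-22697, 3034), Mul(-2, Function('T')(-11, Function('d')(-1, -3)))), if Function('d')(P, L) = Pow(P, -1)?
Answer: -19639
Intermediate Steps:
Function('T')(S, V) = -12 (Function('T')(S, V) = Add(4, Mul(-1, Pow(-4, 2))) = Add(4, Mul(-1, 16)) = Add(4, -16) = -12)
Add(Add(-22697, 3034), Mul(-2, Function('T')(-11, Function('d')(-1, -3)))) = Add(Add(-22697, 3034), Mul(-2, -12)) = Add(-19663, 24) = -19639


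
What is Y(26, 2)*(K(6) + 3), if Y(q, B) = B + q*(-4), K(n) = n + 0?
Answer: -918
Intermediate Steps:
K(n) = n
Y(q, B) = B - 4*q
Y(26, 2)*(K(6) + 3) = (2 - 4*26)*(6 + 3) = (2 - 104)*9 = -102*9 = -918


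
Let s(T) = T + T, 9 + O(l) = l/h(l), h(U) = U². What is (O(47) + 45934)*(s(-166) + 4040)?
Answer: 8003629008/47 ≈ 1.7029e+8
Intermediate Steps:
O(l) = -9 + 1/l (O(l) = -9 + l/(l²) = -9 + l/l² = -9 + 1/l)
s(T) = 2*T
(O(47) + 45934)*(s(-166) + 4040) = ((-9 + 1/47) + 45934)*(2*(-166) + 4040) = ((-9 + 1/47) + 45934)*(-332 + 4040) = (-422/47 + 45934)*3708 = (2158476/47)*3708 = 8003629008/47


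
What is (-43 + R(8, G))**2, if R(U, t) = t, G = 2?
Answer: 1681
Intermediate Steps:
(-43 + R(8, G))**2 = (-43 + 2)**2 = (-41)**2 = 1681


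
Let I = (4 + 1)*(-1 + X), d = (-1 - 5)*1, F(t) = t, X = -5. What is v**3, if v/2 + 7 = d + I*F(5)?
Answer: -34645976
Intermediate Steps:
d = -6 (d = -6*1 = -6)
I = -30 (I = (4 + 1)*(-1 - 5) = 5*(-6) = -30)
v = -326 (v = -14 + 2*(-6 - 30*5) = -14 + 2*(-6 - 150) = -14 + 2*(-156) = -14 - 312 = -326)
v**3 = (-326)**3 = -34645976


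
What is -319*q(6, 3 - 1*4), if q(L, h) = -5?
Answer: 1595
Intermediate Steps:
-319*q(6, 3 - 1*4) = -319*(-5) = 1595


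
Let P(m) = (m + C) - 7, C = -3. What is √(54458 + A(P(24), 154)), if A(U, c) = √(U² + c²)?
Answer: √(54458 + 14*√122) ≈ 233.69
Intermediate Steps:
P(m) = -10 + m (P(m) = (m - 3) - 7 = (-3 + m) - 7 = -10 + m)
√(54458 + A(P(24), 154)) = √(54458 + √((-10 + 24)² + 154²)) = √(54458 + √(14² + 23716)) = √(54458 + √(196 + 23716)) = √(54458 + √23912) = √(54458 + 14*√122)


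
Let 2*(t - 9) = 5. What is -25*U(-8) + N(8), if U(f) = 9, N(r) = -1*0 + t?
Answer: -427/2 ≈ -213.50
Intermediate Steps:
t = 23/2 (t = 9 + (½)*5 = 9 + 5/2 = 23/2 ≈ 11.500)
N(r) = 23/2 (N(r) = -1*0 + 23/2 = 0 + 23/2 = 23/2)
-25*U(-8) + N(8) = -25*9 + 23/2 = -225 + 23/2 = -427/2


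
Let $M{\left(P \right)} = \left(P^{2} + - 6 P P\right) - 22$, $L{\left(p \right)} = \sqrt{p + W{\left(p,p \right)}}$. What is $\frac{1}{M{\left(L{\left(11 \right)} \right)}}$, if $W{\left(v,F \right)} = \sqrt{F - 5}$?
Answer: $- \frac{77}{5779} + \frac{5 \sqrt{6}}{5779} \approx -0.011205$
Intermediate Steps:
$W{\left(v,F \right)} = \sqrt{-5 + F}$
$L{\left(p \right)} = \sqrt{p + \sqrt{-5 + p}}$
$M{\left(P \right)} = -22 - 5 P^{2}$ ($M{\left(P \right)} = \left(P^{2} - 6 P^{2}\right) - 22 = - 5 P^{2} - 22 = -22 - 5 P^{2}$)
$\frac{1}{M{\left(L{\left(11 \right)} \right)}} = \frac{1}{-22 - 5 \left(\sqrt{11 + \sqrt{-5 + 11}}\right)^{2}} = \frac{1}{-22 - 5 \left(\sqrt{11 + \sqrt{6}}\right)^{2}} = \frac{1}{-22 - 5 \left(11 + \sqrt{6}\right)} = \frac{1}{-22 - \left(55 + 5 \sqrt{6}\right)} = \frac{1}{-77 - 5 \sqrt{6}}$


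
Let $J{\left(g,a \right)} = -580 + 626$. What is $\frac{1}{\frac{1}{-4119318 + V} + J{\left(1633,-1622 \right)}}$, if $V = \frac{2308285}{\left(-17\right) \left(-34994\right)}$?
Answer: $\frac{2450571731279}{112726299043936} \approx 0.021739$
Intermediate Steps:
$J{\left(g,a \right)} = 46$
$V = \frac{2308285}{594898} \approx 3.8801$
$\frac{1}{\frac{1}{-4119318 + V} + J{\left(1633,-1622 \right)}} = \frac{1}{\frac{1}{-4119318 + \frac{2308285}{594898}} + 46} = \frac{1}{\frac{1}{- \frac{2450571731279}{594898}} + 46} = \frac{1}{- \frac{594898}{2450571731279} + 46} = \frac{1}{\frac{112726299043936}{2450571731279}} = \frac{2450571731279}{112726299043936}$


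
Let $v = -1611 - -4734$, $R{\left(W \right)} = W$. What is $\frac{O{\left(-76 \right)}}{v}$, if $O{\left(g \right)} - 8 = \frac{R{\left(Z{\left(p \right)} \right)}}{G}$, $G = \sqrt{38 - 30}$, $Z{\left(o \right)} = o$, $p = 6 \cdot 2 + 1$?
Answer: $\frac{8}{3123} + \frac{13 \sqrt{2}}{12492} \approx 0.0040334$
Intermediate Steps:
$p = 13$ ($p = 12 + 1 = 13$)
$G = 2 \sqrt{2}$ ($G = \sqrt{8} = 2 \sqrt{2} \approx 2.8284$)
$v = 3123$ ($v = -1611 + 4734 = 3123$)
$O{\left(g \right)} = 8 + \frac{13 \sqrt{2}}{4}$ ($O{\left(g \right)} = 8 + \frac{13}{2 \sqrt{2}} = 8 + 13 \frac{\sqrt{2}}{4} = 8 + \frac{13 \sqrt{2}}{4}$)
$\frac{O{\left(-76 \right)}}{v} = \frac{8 + \frac{13 \sqrt{2}}{4}}{3123} = \left(8 + \frac{13 \sqrt{2}}{4}\right) \frac{1}{3123} = \frac{8}{3123} + \frac{13 \sqrt{2}}{12492}$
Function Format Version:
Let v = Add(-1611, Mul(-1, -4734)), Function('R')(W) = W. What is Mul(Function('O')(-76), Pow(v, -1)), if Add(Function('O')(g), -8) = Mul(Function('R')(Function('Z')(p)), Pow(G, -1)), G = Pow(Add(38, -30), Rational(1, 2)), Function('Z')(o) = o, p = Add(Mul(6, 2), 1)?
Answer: Add(Rational(8, 3123), Mul(Rational(13, 12492), Pow(2, Rational(1, 2)))) ≈ 0.0040334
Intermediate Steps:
p = 13 (p = Add(12, 1) = 13)
G = Mul(2, Pow(2, Rational(1, 2))) (G = Pow(8, Rational(1, 2)) = Mul(2, Pow(2, Rational(1, 2))) ≈ 2.8284)
v = 3123 (v = Add(-1611, 4734) = 3123)
Function('O')(g) = Add(8, Mul(Rational(13, 4), Pow(2, Rational(1, 2)))) (Function('O')(g) = Add(8, Mul(13, Pow(Mul(2, Pow(2, Rational(1, 2))), -1))) = Add(8, Mul(13, Mul(Rational(1, 4), Pow(2, Rational(1, 2))))) = Add(8, Mul(Rational(13, 4), Pow(2, Rational(1, 2)))))
Mul(Function('O')(-76), Pow(v, -1)) = Mul(Add(8, Mul(Rational(13, 4), Pow(2, Rational(1, 2)))), Pow(3123, -1)) = Mul(Add(8, Mul(Rational(13, 4), Pow(2, Rational(1, 2)))), Rational(1, 3123)) = Add(Rational(8, 3123), Mul(Rational(13, 12492), Pow(2, Rational(1, 2))))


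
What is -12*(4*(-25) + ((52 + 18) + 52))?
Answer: -264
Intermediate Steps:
-12*(4*(-25) + ((52 + 18) + 52)) = -12*(-100 + (70 + 52)) = -12*(-100 + 122) = -12*22 = -264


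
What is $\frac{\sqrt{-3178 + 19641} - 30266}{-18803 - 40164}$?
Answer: $\frac{30266}{58967} - \frac{\sqrt{16463}}{58967} \approx 0.51109$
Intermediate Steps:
$\frac{\sqrt{-3178 + 19641} - 30266}{-18803 - 40164} = \frac{\sqrt{16463} - 30266}{-58967} = \left(-30266 + \sqrt{16463}\right) \left(- \frac{1}{58967}\right) = \frac{30266}{58967} - \frac{\sqrt{16463}}{58967}$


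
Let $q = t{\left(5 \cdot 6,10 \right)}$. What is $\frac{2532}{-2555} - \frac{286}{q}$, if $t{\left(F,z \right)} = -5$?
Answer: $\frac{143614}{2555} \approx 56.209$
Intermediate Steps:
$q = -5$
$\frac{2532}{-2555} - \frac{286}{q} = \frac{2532}{-2555} - \frac{286}{-5} = 2532 \left(- \frac{1}{2555}\right) - - \frac{286}{5} = - \frac{2532}{2555} + \frac{286}{5} = \frac{143614}{2555}$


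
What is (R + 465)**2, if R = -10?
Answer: 207025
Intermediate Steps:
(R + 465)**2 = (-10 + 465)**2 = 455**2 = 207025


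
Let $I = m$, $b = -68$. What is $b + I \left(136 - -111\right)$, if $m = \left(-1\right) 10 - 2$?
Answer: $-3032$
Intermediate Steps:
$m = -12$ ($m = -10 - 2 = -12$)
$I = -12$
$b + I \left(136 - -111\right) = -68 - 12 \left(136 - -111\right) = -68 - 12 \left(136 + 111\right) = -68 - 2964 = -3032$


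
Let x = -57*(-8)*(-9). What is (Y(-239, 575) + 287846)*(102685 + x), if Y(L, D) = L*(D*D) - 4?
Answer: -7761433254673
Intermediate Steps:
Y(L, D) = -4 + L*D**2 (Y(L, D) = L*D**2 - 4 = -4 + L*D**2)
x = -4104 (x = 456*(-9) = -4104)
(Y(-239, 575) + 287846)*(102685 + x) = ((-4 - 239*575**2) + 287846)*(102685 - 4104) = ((-4 - 239*330625) + 287846)*98581 = ((-4 - 79019375) + 287846)*98581 = (-79019379 + 287846)*98581 = -78731533*98581 = -7761433254673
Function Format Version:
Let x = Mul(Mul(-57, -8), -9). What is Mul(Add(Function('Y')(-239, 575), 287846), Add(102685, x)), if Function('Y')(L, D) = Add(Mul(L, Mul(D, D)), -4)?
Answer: -7761433254673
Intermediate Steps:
Function('Y')(L, D) = Add(-4, Mul(L, Pow(D, 2))) (Function('Y')(L, D) = Add(Mul(L, Pow(D, 2)), -4) = Add(-4, Mul(L, Pow(D, 2))))
x = -4104 (x = Mul(456, -9) = -4104)
Mul(Add(Function('Y')(-239, 575), 287846), Add(102685, x)) = Mul(Add(Add(-4, Mul(-239, Pow(575, 2))), 287846), Add(102685, -4104)) = Mul(Add(Add(-4, Mul(-239, 330625)), 287846), 98581) = Mul(Add(Add(-4, -79019375), 287846), 98581) = Mul(Add(-79019379, 287846), 98581) = Mul(-78731533, 98581) = -7761433254673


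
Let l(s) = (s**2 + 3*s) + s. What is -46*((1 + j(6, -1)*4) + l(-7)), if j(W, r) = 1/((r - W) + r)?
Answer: -989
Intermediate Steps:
j(W, r) = 1/(-W + 2*r)
l(s) = s**2 + 4*s
-46*((1 + j(6, -1)*4) + l(-7)) = -46*((1 + 4/(-1*6 + 2*(-1))) - 7*(4 - 7)) = -46*((1 + 4/(-6 - 2)) - 7*(-3)) = -46*((1 + 4/(-8)) + 21) = -46*((1 - 1/8*4) + 21) = -46*((1 - 1/2) + 21) = -46*(1/2 + 21) = -46*43/2 = -989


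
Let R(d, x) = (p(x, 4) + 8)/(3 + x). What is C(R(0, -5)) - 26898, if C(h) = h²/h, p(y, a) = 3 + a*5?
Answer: -53827/2 ≈ -26914.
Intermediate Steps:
p(y, a) = 3 + 5*a
R(d, x) = 31/(3 + x) (R(d, x) = ((3 + 5*4) + 8)/(3 + x) = ((3 + 20) + 8)/(3 + x) = (23 + 8)/(3 + x) = 31/(3 + x))
C(h) = h
C(R(0, -5)) - 26898 = 31/(3 - 5) - 26898 = 31/(-2) - 26898 = 31*(-½) - 26898 = -31/2 - 26898 = -53827/2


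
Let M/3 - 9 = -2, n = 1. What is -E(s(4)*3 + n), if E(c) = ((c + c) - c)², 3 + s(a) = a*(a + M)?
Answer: -85264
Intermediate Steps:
M = 21 (M = 27 + 3*(-2) = 27 - 6 = 21)
s(a) = -3 + a*(21 + a) (s(a) = -3 + a*(a + 21) = -3 + a*(21 + a))
E(c) = c² (E(c) = (2*c - c)² = c²)
-E(s(4)*3 + n) = -((-3 + 4² + 21*4)*3 + 1)² = -((-3 + 16 + 84)*3 + 1)² = -(97*3 + 1)² = -(291 + 1)² = -1*292² = -1*85264 = -85264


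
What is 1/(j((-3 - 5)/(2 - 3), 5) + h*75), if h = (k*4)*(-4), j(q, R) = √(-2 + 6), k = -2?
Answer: 1/2402 ≈ 0.00041632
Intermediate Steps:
j(q, R) = 2 (j(q, R) = √4 = 2)
h = 32 (h = -2*4*(-4) = -8*(-4) = 32)
1/(j((-3 - 5)/(2 - 3), 5) + h*75) = 1/(2 + 32*75) = 1/(2 + 2400) = 1/2402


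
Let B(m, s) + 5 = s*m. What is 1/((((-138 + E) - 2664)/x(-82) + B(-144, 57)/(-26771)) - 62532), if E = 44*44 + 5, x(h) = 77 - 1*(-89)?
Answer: -4443986/277913019025 ≈ -1.5991e-5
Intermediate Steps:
B(m, s) = -5 + m*s (B(m, s) = -5 + s*m = -5 + m*s)
x(h) = 166 (x(h) = 77 + 89 = 166)
E = 1941 (E = 1936 + 5 = 1941)
1/((((-138 + E) - 2664)/x(-82) + B(-144, 57)/(-26771)) - 62532) = 1/((((-138 + 1941) - 2664)/166 + (-5 - 144*57)/(-26771)) - 62532) = 1/(((1803 - 2664)*(1/166) + (-5 - 8208)*(-1/26771)) - 62532) = 1/((-861*1/166 - 8213*(-1/26771)) - 62532) = 1/((-861/166 + 8213/26771) - 62532) = 1/(-21686473/4443986 - 62532) = 1/(-277913019025/4443986) = -4443986/277913019025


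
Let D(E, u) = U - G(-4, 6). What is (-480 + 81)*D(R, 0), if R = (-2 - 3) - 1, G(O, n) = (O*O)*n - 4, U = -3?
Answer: 37905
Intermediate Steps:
G(O, n) = -4 + n*O**2 (G(O, n) = O**2*n - 4 = n*O**2 - 4 = -4 + n*O**2)
R = -6 (R = -5 - 1 = -6)
D(E, u) = -95 (D(E, u) = -3 - (-4 + 6*(-4)**2) = -3 - (-4 + 6*16) = -3 - (-4 + 96) = -3 - 1*92 = -3 - 92 = -95)
(-480 + 81)*D(R, 0) = (-480 + 81)*(-95) = -399*(-95) = 37905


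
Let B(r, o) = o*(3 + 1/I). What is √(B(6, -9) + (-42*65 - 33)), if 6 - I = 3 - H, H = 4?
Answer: 3*I*√15197/7 ≈ 52.833*I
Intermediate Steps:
I = 7 (I = 6 - (3 - 1*4) = 6 - (3 - 4) = 6 - 1*(-1) = 6 + 1 = 7)
B(r, o) = 22*o/7 (B(r, o) = o*(3 + 1/7) = o*(3 + ⅐) = o*(22/7) = 22*o/7)
√(B(6, -9) + (-42*65 - 33)) = √((22/7)*(-9) + (-42*65 - 33)) = √(-198/7 + (-2730 - 33)) = √(-198/7 - 2763) = √(-19539/7) = 3*I*√15197/7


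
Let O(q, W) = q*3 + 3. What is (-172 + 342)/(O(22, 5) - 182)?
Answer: -170/113 ≈ -1.5044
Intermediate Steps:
O(q, W) = 3 + 3*q (O(q, W) = 3*q + 3 = 3 + 3*q)
(-172 + 342)/(O(22, 5) - 182) = (-172 + 342)/((3 + 3*22) - 182) = 170/((3 + 66) - 182) = 170/(69 - 182) = 170/(-113) = 170*(-1/113) = -170/113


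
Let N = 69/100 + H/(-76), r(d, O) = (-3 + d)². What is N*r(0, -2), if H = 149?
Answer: -10863/950 ≈ -11.435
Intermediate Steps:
N = -1207/950 (N = 69/100 + 149/(-76) = 69*(1/100) + 149*(-1/76) = 69/100 - 149/76 = -1207/950 ≈ -1.2705)
N*r(0, -2) = -1207*(-3 + 0)²/950 = -1207/950*(-3)² = -1207/950*9 = -10863/950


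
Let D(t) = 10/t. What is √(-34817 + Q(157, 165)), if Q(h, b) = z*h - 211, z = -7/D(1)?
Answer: 7*I*√71710/10 ≈ 187.45*I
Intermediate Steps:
z = -7/10 (z = -7/(10/1) = -7/(10*1) = -7/10 ≈ -0.70000)
Q(h, b) = -211 - 7*h/10 (Q(h, b) = -7*h/10 - 211 = -211 - 7*h/10)
√(-34817 + Q(157, 165)) = √(-34817 + (-211 - 7/10*157)) = √(-34817 + (-211 - 1099/10)) = √(-34817 - 3209/10) = √(-351379/10) = 7*I*√71710/10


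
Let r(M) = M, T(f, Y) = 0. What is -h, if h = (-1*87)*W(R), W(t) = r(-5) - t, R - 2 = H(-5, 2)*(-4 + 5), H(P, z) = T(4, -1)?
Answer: -609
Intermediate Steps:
H(P, z) = 0
R = 2 (R = 2 + 0*(-4 + 5) = 2 + 0*1 = 2 + 0 = 2)
W(t) = -5 - t
h = 609 (h = (-1*87)*(-5 - 1*2) = -87*(-5 - 2) = -87*(-7) = 609)
-h = -1*609 = -609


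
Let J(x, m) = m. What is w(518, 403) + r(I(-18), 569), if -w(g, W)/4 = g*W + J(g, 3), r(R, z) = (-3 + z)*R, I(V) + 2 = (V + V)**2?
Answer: -102624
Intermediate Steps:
I(V) = -2 + 4*V**2 (I(V) = -2 + (V + V)**2 = -2 + (2*V)**2 = -2 + 4*V**2)
r(R, z) = R*(-3 + z)
w(g, W) = -12 - 4*W*g (w(g, W) = -4*(g*W + 3) = -4*(W*g + 3) = -4*(3 + W*g) = -12 - 4*W*g)
w(518, 403) + r(I(-18), 569) = (-12 - 4*403*518) + (-2 + 4*(-18)**2)*(-3 + 569) = (-12 - 835016) + (-2 + 4*324)*566 = -835028 + (-2 + 1296)*566 = -835028 + 1294*566 = -835028 + 732404 = -102624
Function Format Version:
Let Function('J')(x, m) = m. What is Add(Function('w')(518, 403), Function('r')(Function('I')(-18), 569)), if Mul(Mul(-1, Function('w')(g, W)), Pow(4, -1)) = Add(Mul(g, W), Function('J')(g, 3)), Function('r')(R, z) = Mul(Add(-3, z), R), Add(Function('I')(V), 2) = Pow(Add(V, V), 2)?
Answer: -102624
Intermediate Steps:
Function('I')(V) = Add(-2, Mul(4, Pow(V, 2))) (Function('I')(V) = Add(-2, Pow(Add(V, V), 2)) = Add(-2, Pow(Mul(2, V), 2)) = Add(-2, Mul(4, Pow(V, 2))))
Function('r')(R, z) = Mul(R, Add(-3, z))
Function('w')(g, W) = Add(-12, Mul(-4, W, g)) (Function('w')(g, W) = Mul(-4, Add(Mul(g, W), 3)) = Mul(-4, Add(Mul(W, g), 3)) = Mul(-4, Add(3, Mul(W, g))) = Add(-12, Mul(-4, W, g)))
Add(Function('w')(518, 403), Function('r')(Function('I')(-18), 569)) = Add(Add(-12, Mul(-4, 403, 518)), Mul(Add(-2, Mul(4, Pow(-18, 2))), Add(-3, 569))) = Add(Add(-12, -835016), Mul(Add(-2, Mul(4, 324)), 566)) = Add(-835028, Mul(Add(-2, 1296), 566)) = Add(-835028, Mul(1294, 566)) = Add(-835028, 732404) = -102624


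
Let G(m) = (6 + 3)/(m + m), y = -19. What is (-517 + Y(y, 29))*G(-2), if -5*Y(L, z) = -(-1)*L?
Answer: 11547/10 ≈ 1154.7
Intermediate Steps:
Y(L, z) = -L/5 (Y(L, z) = -(-1)*(-L)/5 = -L/5)
G(m) = 9/(2*m) (G(m) = 9/((2*m)) = 9*(1/(2*m)) = 9/(2*m))
(-517 + Y(y, 29))*G(-2) = (-517 - 1/5*(-19))*((9/2)/(-2)) = (-517 + 19/5)*((9/2)*(-1/2)) = -2566/5*(-9/4) = 11547/10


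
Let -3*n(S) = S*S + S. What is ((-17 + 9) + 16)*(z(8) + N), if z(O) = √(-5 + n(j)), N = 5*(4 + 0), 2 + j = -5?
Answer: 160 + 8*I*√19 ≈ 160.0 + 34.871*I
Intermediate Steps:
j = -7 (j = -2 - 5 = -7)
n(S) = -S/3 - S²/3 (n(S) = -(S*S + S)/3 = -(S² + S)/3 = -(S + S²)/3 = -S/3 - S²/3)
N = 20 (N = 5*4 = 20)
z(O) = I*√19 (z(O) = √(-5 - ⅓*(-7)*(1 - 7)) = √(-5 - ⅓*(-7)*(-6)) = √(-5 - 14) = √(-19) = I*√19)
((-17 + 9) + 16)*(z(8) + N) = ((-17 + 9) + 16)*(I*√19 + 20) = (-8 + 16)*(20 + I*√19) = 8*(20 + I*√19) = 160 + 8*I*√19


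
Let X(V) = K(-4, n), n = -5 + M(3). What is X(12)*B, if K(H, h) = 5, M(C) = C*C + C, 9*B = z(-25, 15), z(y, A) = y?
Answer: -125/9 ≈ -13.889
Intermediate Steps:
B = -25/9 (B = (⅑)*(-25) = -25/9 ≈ -2.7778)
M(C) = C + C² (M(C) = C² + C = C + C²)
n = 7 (n = -5 + 3*(1 + 3) = -5 + 3*4 = -5 + 12 = 7)
X(V) = 5
X(12)*B = 5*(-25/9) = -125/9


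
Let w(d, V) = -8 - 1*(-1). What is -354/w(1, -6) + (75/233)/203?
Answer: 2392053/47299 ≈ 50.573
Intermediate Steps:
w(d, V) = -7 (w(d, V) = -8 + 1 = -7)
-354/w(1, -6) + (75/233)/203 = -354/(-7) + (75/233)/203 = -354*(-1/7) + (75*(1/233))*(1/203) = 354/7 + (75/233)*(1/203) = 354/7 + 75/47299 = 2392053/47299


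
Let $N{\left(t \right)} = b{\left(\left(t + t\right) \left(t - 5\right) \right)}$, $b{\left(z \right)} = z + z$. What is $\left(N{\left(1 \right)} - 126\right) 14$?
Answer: $-1988$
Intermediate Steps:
$b{\left(z \right)} = 2 z$
$N{\left(t \right)} = 4 t \left(-5 + t\right)$ ($N{\left(t \right)} = 2 \left(t + t\right) \left(t - 5\right) = 2 \cdot 2 t \left(-5 + t\right) = 4 t \left(-5 + t\right)$)
$\left(N{\left(1 \right)} - 126\right) 14 = \left(4 \cdot 1 \left(-5 + 1\right) - 126\right) 14 = \left(4 \cdot 1 \left(-4\right) - 126\right) 14 = \left(-16 - 126\right) 14 = \left(-142\right) 14 = -1988$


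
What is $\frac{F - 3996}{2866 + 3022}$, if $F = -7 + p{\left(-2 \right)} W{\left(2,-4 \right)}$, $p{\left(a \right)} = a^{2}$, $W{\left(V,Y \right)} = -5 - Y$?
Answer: $- \frac{4007}{5888} \approx -0.68054$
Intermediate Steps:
$F = -11$ ($F = -7 + \left(-2\right)^{2} \left(-5 - -4\right) = -7 + 4 \left(-5 + 4\right) = -7 + 4 \left(-1\right) = -7 - 4 = -11$)
$\frac{F - 3996}{2866 + 3022} = \frac{-11 - 3996}{2866 + 3022} = - \frac{4007}{5888}$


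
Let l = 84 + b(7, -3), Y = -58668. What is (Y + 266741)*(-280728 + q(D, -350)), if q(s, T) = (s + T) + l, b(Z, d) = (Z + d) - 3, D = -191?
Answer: -58506798432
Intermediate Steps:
b(Z, d) = -3 + Z + d
l = 85 (l = 84 + (-3 + 7 - 3) = 84 + 1 = 85)
q(s, T) = 85 + T + s (q(s, T) = (s + T) + 85 = (T + s) + 85 = 85 + T + s)
(Y + 266741)*(-280728 + q(D, -350)) = (-58668 + 266741)*(-280728 + (85 - 350 - 191)) = 208073*(-280728 - 456) = 208073*(-281184) = -58506798432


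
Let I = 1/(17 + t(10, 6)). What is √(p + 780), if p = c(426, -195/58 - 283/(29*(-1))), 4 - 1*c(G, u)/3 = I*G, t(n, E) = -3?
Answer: 3*√3815/7 ≈ 26.471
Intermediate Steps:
I = 1/14 (I = 1/(17 - 3) = 1/14 ≈ 0.071429)
c(G, u) = 12 - 3*G/14
p = -555/7 (p = 12 - 3/14*426 = 12 - 639/7 = -555/7 ≈ -79.286)
√(p + 780) = √(-555/7 + 780) = √(4905/7) = 3*√3815/7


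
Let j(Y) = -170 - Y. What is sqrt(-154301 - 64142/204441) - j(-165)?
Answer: 5 + I*sqrt(6449196608195403)/204441 ≈ 5.0 + 392.81*I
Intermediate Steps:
sqrt(-154301 - 64142/204441) - j(-165) = sqrt(-154301 - 64142/204441) - (-170 - 1*(-165)) = sqrt(-154301 - 64142*1/204441) - (-170 + 165) = sqrt(-154301 - 64142/204441) - 1*(-5) = sqrt(-31545514883/204441) + 5 = I*sqrt(6449196608195403)/204441 + 5 = 5 + I*sqrt(6449196608195403)/204441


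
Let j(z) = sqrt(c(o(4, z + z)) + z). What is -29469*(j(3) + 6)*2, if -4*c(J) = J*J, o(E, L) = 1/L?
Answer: -353628 - 9823*sqrt(431)/2 ≈ -4.5559e+5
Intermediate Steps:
o(E, L) = 1/L
c(J) = -J**2/4 (c(J) = -J*J/4 = -J**2/4)
j(z) = sqrt(z - 1/(16*z**2)) (j(z) = sqrt(-1/(4*(z + z)**2) + z) = sqrt(-1/(4*z**2)/4 + z) = sqrt(-1/(16*z**2) + z) = sqrt(z - 1/(16*z**2)))
-29469*(j(3) + 6)*2 = -29469*(sqrt(-1/3**2 + 16*3)/4 + 6)*2 = -29469*(sqrt(-1*1/9 + 48)/4 + 6)*2 = -29469*(sqrt(-1/9 + 48)/4 + 6)*2 = -29469*(sqrt(431/9)/4 + 6)*2 = -29469*((sqrt(431)/3)/4 + 6)*2 = -29469*(sqrt(431)/12 + 6)*2 = -29469*(6 + sqrt(431)/12)*2 = -29469*(12 + sqrt(431)/6) = -353628 - 9823*sqrt(431)/2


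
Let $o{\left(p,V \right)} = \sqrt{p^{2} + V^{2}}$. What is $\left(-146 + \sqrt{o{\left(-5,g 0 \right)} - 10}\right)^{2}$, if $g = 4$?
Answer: $\left(146 - i \sqrt{5}\right)^{2} \approx 21311.0 - 652.93 i$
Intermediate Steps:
$o{\left(p,V \right)} = \sqrt{V^{2} + p^{2}}$
$\left(-146 + \sqrt{o{\left(-5,g 0 \right)} - 10}\right)^{2} = \left(-146 + \sqrt{\sqrt{\left(4 \cdot 0\right)^{2} + \left(-5\right)^{2}} - 10}\right)^{2} = \left(-146 + \sqrt{\sqrt{0^{2} + 25} - 10}\right)^{2} = \left(-146 + \sqrt{\sqrt{0 + 25} - 10}\right)^{2} = \left(-146 + \sqrt{\sqrt{25} - 10}\right)^{2} = \left(-146 + \sqrt{5 - 10}\right)^{2} = \left(-146 + \sqrt{-5}\right)^{2} = \left(-146 + i \sqrt{5}\right)^{2}$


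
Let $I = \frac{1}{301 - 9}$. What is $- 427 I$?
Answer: $- \frac{427}{292} \approx -1.4623$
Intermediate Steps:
$I = \frac{1}{292} \approx 0.0034247$
$- 427 I = \left(-427\right) \frac{1}{292} = - \frac{427}{292}$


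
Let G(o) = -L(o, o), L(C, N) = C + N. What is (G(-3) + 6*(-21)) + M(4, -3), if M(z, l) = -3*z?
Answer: -132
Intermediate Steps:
G(o) = -2*o (G(o) = -(o + o) = -2*o)
(G(-3) + 6*(-21)) + M(4, -3) = (-2*(-3) + 6*(-21)) - 3*4 = (6 - 126) - 12 = -120 - 12 = -132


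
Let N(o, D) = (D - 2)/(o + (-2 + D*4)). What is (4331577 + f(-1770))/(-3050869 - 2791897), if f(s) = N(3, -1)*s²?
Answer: -7464477/5842766 ≈ -1.2776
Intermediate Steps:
N(o, D) = (-2 + D)/(-2 + o + 4*D) (N(o, D) = (-2 + D)/(o + (-2 + 4*D)) = (-2 + D)/(-2 + o + 4*D))
f(s) = s² (f(s) = ((-2 - 1)/(-2 + 3 + 4*(-1)))*s² = (-3/(-2 + 3 - 4))*s² = (-3/(-3))*s² = (-⅓*(-3))*s² = 1*s² = s²)
(4331577 + f(-1770))/(-3050869 - 2791897) = (4331577 + (-1770)²)/(-3050869 - 2791897) = (4331577 + 3132900)/(-5842766) = 7464477*(-1/5842766) = -7464477/5842766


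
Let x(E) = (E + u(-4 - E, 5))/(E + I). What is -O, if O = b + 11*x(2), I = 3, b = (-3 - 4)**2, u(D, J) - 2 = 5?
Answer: -344/5 ≈ -68.800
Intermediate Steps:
u(D, J) = 7 (u(D, J) = 2 + 5 = 7)
b = 49 (b = (-7)**2 = 49)
x(E) = (7 + E)/(3 + E) (x(E) = (E + 7)/(E + 3) = (7 + E)/(3 + E))
O = 344/5 (O = 49 + 11*((7 + 2)/(3 + 2)) = 49 + 11*(9/5) = 49 + 99/5 = 344/5 ≈ 68.800)
-O = -1*344/5 = -344/5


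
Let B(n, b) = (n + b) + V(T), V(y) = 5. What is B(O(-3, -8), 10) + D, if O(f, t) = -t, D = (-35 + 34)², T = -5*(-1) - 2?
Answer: 24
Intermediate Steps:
T = 3 (T = 5 - 2 = 3)
D = 1 (D = (-1)² = 1)
B(n, b) = 5 + b + n (B(n, b) = (n + b) + 5 = (b + n) + 5 = 5 + b + n)
B(O(-3, -8), 10) + D = (5 + 10 - 1*(-8)) + 1 = (5 + 10 + 8) + 1 = 23 + 1 = 24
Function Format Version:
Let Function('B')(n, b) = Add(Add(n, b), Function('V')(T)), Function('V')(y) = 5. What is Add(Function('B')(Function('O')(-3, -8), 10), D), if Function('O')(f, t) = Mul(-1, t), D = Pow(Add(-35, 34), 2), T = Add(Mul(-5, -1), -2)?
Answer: 24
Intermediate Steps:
T = 3 (T = Add(5, -2) = 3)
D = 1 (D = Pow(-1, 2) = 1)
Function('B')(n, b) = Add(5, b, n) (Function('B')(n, b) = Add(Add(n, b), 5) = Add(Add(b, n), 5) = Add(5, b, n))
Add(Function('B')(Function('O')(-3, -8), 10), D) = Add(Add(5, 10, Mul(-1, -8)), 1) = Add(Add(5, 10, 8), 1) = Add(23, 1) = 24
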